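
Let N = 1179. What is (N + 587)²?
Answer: 3118756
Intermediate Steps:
(N + 587)² = (1179 + 587)² = 1766² = 3118756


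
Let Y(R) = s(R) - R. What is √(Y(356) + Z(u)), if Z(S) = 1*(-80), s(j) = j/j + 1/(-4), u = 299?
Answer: I*√1741/2 ≈ 20.863*I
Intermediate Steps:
s(j) = ¾ (s(j) = 1 + 1*(-¼) = 1 - ¼ = ¾)
Y(R) = ¾ - R
Z(S) = -80
√(Y(356) + Z(u)) = √((¾ - 1*356) - 80) = √((¾ - 356) - 80) = √(-1421/4 - 80) = √(-1741/4) = I*√1741/2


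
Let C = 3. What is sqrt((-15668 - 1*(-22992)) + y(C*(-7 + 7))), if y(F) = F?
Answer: 2*sqrt(1831) ≈ 85.580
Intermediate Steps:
sqrt((-15668 - 1*(-22992)) + y(C*(-7 + 7))) = sqrt((-15668 - 1*(-22992)) + 3*(-7 + 7)) = sqrt((-15668 + 22992) + 3*0) = sqrt(7324 + 0) = sqrt(7324) = 2*sqrt(1831)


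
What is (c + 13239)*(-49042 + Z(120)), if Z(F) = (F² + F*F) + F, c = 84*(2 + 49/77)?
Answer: -2979363930/11 ≈ -2.7085e+8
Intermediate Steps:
c = 2436/11 (c = 84*(2 + 49*(1/77)) = 84*(2 + 7/11) = 84*(29/11) = 2436/11 ≈ 221.45)
Z(F) = F + 2*F² (Z(F) = (F² + F²) + F = 2*F² + F = F + 2*F²)
(c + 13239)*(-49042 + Z(120)) = (2436/11 + 13239)*(-49042 + 120*(1 + 2*120)) = 148065*(-49042 + 120*(1 + 240))/11 = 148065*(-49042 + 120*241)/11 = 148065*(-49042 + 28920)/11 = (148065/11)*(-20122) = -2979363930/11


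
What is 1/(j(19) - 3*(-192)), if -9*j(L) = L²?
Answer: 9/4823 ≈ 0.0018661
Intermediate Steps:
j(L) = -L²/9
1/(j(19) - 3*(-192)) = 1/(-⅑*19² - 3*(-192)) = 1/(-⅑*361 + 576) = 1/(-361/9 + 576) = 1/(4823/9) = 9/4823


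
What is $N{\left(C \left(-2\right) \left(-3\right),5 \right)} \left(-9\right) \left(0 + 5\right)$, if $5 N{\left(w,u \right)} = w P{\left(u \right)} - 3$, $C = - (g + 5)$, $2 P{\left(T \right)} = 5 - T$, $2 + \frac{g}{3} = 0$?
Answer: $27$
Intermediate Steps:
$g = -6$ ($g = -6 + 3 \cdot 0 = -6 + 0 = -6$)
$P{\left(T \right)} = \frac{5}{2} - \frac{T}{2}$ ($P{\left(T \right)} = \frac{5 - T}{2} = \frac{5}{2} - \frac{T}{2}$)
$C = 1$ ($C = - (-6 + 5) = \left(-1\right) \left(-1\right) = 1$)
$N{\left(w,u \right)} = - \frac{3}{5} + \frac{w \left(\frac{5}{2} - \frac{u}{2}\right)}{5}$ ($N{\left(w,u \right)} = \frac{w \left(\frac{5}{2} - \frac{u}{2}\right) - 3}{5} = \frac{-3 + w \left(\frac{5}{2} - \frac{u}{2}\right)}{5} = - \frac{3}{5} + \frac{w \left(\frac{5}{2} - \frac{u}{2}\right)}{5}$)
$N{\left(C \left(-2\right) \left(-3\right),5 \right)} \left(-9\right) \left(0 + 5\right) = \left(- \frac{3}{5} - \frac{1 \left(-2\right) \left(-3\right) \left(-5 + 5\right)}{10}\right) \left(-9\right) \left(0 + 5\right) = \left(- \frac{3}{5} - \frac{1}{10} \left(\left(-2\right) \left(-3\right)\right) 0\right) \left(-9\right) 5 = \left(- \frac{3}{5} - \frac{3}{5} \cdot 0\right) \left(-9\right) 5 = \left(- \frac{3}{5} + 0\right) \left(-9\right) 5 = \left(- \frac{3}{5}\right) \left(-9\right) 5 = \frac{27}{5} \cdot 5 = 27$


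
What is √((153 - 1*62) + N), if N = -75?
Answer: 4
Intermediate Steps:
√((153 - 1*62) + N) = √((153 - 1*62) - 75) = √((153 - 62) - 75) = √(91 - 75) = √16 = 4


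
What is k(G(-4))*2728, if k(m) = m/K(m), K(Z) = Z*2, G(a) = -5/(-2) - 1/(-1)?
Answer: 1364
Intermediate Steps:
G(a) = 7/2 (G(a) = -5*(-½) - 1*(-1) = 5/2 + 1 = 7/2)
K(Z) = 2*Z
k(m) = ½ (k(m) = m/((2*m)) = m*(1/(2*m)) = ½)
k(G(-4))*2728 = (½)*2728 = 1364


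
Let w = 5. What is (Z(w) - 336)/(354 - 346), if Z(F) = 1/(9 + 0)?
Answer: -3023/72 ≈ -41.986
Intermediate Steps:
Z(F) = ⅑ (Z(F) = 1/9 = ⅑)
(Z(w) - 336)/(354 - 346) = (⅑ - 336)/(354 - 346) = -3023/9/8 = -3023/9*⅛ = -3023/72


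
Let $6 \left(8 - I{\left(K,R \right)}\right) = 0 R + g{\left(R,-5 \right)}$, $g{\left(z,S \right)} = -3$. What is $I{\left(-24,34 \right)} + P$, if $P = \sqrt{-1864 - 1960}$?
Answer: $\frac{17}{2} + 4 i \sqrt{239} \approx 8.5 + 61.839 i$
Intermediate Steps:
$P = 4 i \sqrt{239}$ ($P = \sqrt{-3824} = 4 i \sqrt{239} \approx 61.839 i$)
$I{\left(K,R \right)} = \frac{17}{2}$ ($I{\left(K,R \right)} = 8 - \frac{0 R - 3}{6} = 8 - \frac{0 - 3}{6} = 8 - - \frac{1}{2} = 8 + \frac{1}{2} = \frac{17}{2}$)
$I{\left(-24,34 \right)} + P = \frac{17}{2} + 4 i \sqrt{239}$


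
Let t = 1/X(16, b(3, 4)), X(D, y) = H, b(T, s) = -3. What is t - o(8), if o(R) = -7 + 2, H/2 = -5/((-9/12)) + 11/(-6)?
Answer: 148/29 ≈ 5.1034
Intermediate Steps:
H = 29/3 (H = 2*(-5/((-9/12)) + 11/(-6)) = 2*(-5/((-9*1/12)) + 11*(-1/6)) = 2*(-5/(-3/4) - 11/6) = 2*(-5*(-4/3) - 11/6) = 2*(20/3 - 11/6) = 2*(29/6) = 29/3 ≈ 9.6667)
X(D, y) = 29/3
t = 3/29 (t = 1/(29/3) = 3/29 ≈ 0.10345)
o(R) = -5
t - o(8) = 3/29 - 1*(-5) = 3/29 + 5 = 148/29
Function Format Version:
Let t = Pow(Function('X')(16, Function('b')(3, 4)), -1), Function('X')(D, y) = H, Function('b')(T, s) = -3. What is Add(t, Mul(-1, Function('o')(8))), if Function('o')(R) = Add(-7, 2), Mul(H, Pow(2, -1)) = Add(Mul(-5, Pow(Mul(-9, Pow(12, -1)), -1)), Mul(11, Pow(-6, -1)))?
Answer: Rational(148, 29) ≈ 5.1034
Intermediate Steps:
H = Rational(29, 3) (H = Mul(2, Add(Mul(-5, Pow(Mul(-9, Pow(12, -1)), -1)), Mul(11, Pow(-6, -1)))) = Mul(2, Add(Mul(-5, Pow(Mul(-9, Rational(1, 12)), -1)), Mul(11, Rational(-1, 6)))) = Mul(2, Add(Mul(-5, Pow(Rational(-3, 4), -1)), Rational(-11, 6))) = Mul(2, Add(Mul(-5, Rational(-4, 3)), Rational(-11, 6))) = Mul(2, Add(Rational(20, 3), Rational(-11, 6))) = Mul(2, Rational(29, 6)) = Rational(29, 3) ≈ 9.6667)
Function('X')(D, y) = Rational(29, 3)
t = Rational(3, 29) (t = Pow(Rational(29, 3), -1) = Rational(3, 29) ≈ 0.10345)
Function('o')(R) = -5
Add(t, Mul(-1, Function('o')(8))) = Add(Rational(3, 29), Mul(-1, -5)) = Add(Rational(3, 29), 5) = Rational(148, 29)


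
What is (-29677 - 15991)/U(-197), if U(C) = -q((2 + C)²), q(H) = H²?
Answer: 45668/1445900625 ≈ 3.1584e-5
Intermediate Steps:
U(C) = -(2 + C)⁴ (U(C) = -((2 + C)²)² = -(2 + C)⁴)
(-29677 - 15991)/U(-197) = (-29677 - 15991)/((-(2 - 197)⁴)) = -45668/((-1*(-195)⁴)) = -45668/((-1*1445900625)) = -45668/(-1445900625) = -45668*(-1/1445900625) = 45668/1445900625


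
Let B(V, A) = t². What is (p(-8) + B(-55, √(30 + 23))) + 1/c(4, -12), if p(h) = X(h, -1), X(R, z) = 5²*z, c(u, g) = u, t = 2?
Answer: -83/4 ≈ -20.750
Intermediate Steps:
X(R, z) = 25*z
p(h) = -25 (p(h) = 25*(-1) = -25)
B(V, A) = 4 (B(V, A) = 2² = 4)
(p(-8) + B(-55, √(30 + 23))) + 1/c(4, -12) = (-25 + 4) + 1/4 = -21 + ¼ = -83/4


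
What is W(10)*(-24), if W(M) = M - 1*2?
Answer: -192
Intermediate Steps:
W(M) = -2 + M (W(M) = M - 2 = -2 + M)
W(10)*(-24) = (-2 + 10)*(-24) = 8*(-24) = -192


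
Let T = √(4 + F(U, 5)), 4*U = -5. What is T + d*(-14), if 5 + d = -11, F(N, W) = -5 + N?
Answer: 224 + 3*I/2 ≈ 224.0 + 1.5*I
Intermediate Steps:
U = -5/4 (U = (¼)*(-5) = -5/4 ≈ -1.2500)
d = -16 (d = -5 - 11 = -16)
T = 3*I/2 (T = √(4 + (-5 - 5/4)) = √(4 - 25/4) = √(-9/4) = 3*I/2 ≈ 1.5*I)
T + d*(-14) = 3*I/2 - 16*(-14) = 3*I/2 + 224 = 224 + 3*I/2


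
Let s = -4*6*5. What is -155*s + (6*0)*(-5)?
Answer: 18600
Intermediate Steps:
s = -120 (s = -24*5 = -120)
-155*s + (6*0)*(-5) = -155*(-120) + (6*0)*(-5) = 18600 + 0*(-5) = 18600 + 0 = 18600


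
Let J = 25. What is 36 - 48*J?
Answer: -1164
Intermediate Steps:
36 - 48*J = 36 - 48*25 = 36 - 1200 = -1164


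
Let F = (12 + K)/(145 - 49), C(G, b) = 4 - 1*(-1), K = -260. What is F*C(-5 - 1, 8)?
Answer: -155/12 ≈ -12.917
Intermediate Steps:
C(G, b) = 5 (C(G, b) = 4 + 1 = 5)
F = -31/12 (F = (12 - 260)/(145 - 49) = -248/96 = -248*1/96 = -31/12 ≈ -2.5833)
F*C(-5 - 1, 8) = -31/12*5 = -155/12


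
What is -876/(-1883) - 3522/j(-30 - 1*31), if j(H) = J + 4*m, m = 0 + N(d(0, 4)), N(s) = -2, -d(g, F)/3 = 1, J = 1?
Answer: 948294/1883 ≈ 503.61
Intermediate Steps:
d(g, F) = -3 (d(g, F) = -3*1 = -3)
m = -2 (m = 0 - 2 = -2)
j(H) = -7 (j(H) = 1 + 4*(-2) = 1 - 8 = -7)
-876/(-1883) - 3522/j(-30 - 1*31) = -876/(-1883) - 3522/(-7) = -876*(-1/1883) - 3522*(-1/7) = 876/1883 + 3522/7 = 948294/1883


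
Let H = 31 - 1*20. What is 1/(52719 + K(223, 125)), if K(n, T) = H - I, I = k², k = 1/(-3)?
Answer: 9/474569 ≈ 1.8965e-5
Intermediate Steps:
k = -⅓ ≈ -0.33333
H = 11 (H = 31 - 20 = 11)
I = ⅑ (I = (-⅓)² = ⅑ ≈ 0.11111)
K(n, T) = 98/9 (K(n, T) = 11 - 1*⅑ = 11 - ⅑ = 98/9)
1/(52719 + K(223, 125)) = 1/(52719 + 98/9) = 1/(474569/9) = 9/474569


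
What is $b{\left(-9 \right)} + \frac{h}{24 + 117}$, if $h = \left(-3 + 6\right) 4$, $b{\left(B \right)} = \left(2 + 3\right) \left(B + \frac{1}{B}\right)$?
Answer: $- \frac{19234}{423} \approx -45.47$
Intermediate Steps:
$b{\left(B \right)} = 5 B + \frac{5}{B}$ ($b{\left(B \right)} = 5 \left(B + \frac{1}{B}\right) = 5 B + \frac{5}{B}$)
$h = 12$ ($h = 3 \cdot 4 = 12$)
$b{\left(-9 \right)} + \frac{h}{24 + 117} = \left(5 \left(-9\right) + \frac{5}{-9}\right) + \frac{12}{24 + 117} = \left(-45 + 5 \left(- \frac{1}{9}\right)\right) + \frac{12}{141} = \left(-45 - \frac{5}{9}\right) + 12 \cdot \frac{1}{141} = - \frac{410}{9} + \frac{4}{47} = - \frac{19234}{423}$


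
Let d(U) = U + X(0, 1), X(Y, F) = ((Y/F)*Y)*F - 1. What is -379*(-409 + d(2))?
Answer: 154632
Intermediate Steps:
X(Y, F) = -1 + Y² (X(Y, F) = (Y²/F)*F - 1 = Y² - 1 = -1 + Y²)
d(U) = -1 + U (d(U) = U + (-1 + 0²) = U + (-1 + 0) = U - 1 = -1 + U)
-379*(-409 + d(2)) = -379*(-409 + (-1 + 2)) = -379*(-409 + 1) = -379*(-408) = 154632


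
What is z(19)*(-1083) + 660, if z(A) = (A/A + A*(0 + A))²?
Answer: -141919992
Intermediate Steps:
z(A) = (1 + A²)² (z(A) = (1 + A*A)² = (1 + A²)²)
z(19)*(-1083) + 660 = (1 + 19²)²*(-1083) + 660 = (1 + 361)²*(-1083) + 660 = 362²*(-1083) + 660 = 131044*(-1083) + 660 = -141920652 + 660 = -141919992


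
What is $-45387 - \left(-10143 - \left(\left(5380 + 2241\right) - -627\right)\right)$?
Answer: $-26996$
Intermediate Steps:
$-45387 - \left(-10143 - \left(\left(5380 + 2241\right) - -627\right)\right) = -45387 - \left(-10143 - \left(7621 + \left(-424 + 1051\right)\right)\right) = -45387 - \left(-10143 - \left(7621 + 627\right)\right) = -45387 - \left(-10143 - 8248\right) = -45387 - -18391 = -45387 + 18391 = -26996$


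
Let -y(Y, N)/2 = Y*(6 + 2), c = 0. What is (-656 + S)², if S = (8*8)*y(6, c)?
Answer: 46240000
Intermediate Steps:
y(Y, N) = -16*Y (y(Y, N) = -2*Y*(6 + 2) = -2*Y*8 = -16*Y)
S = -6144 (S = (8*8)*(-16*6) = 64*(-96) = -6144)
(-656 + S)² = (-656 - 6144)² = (-6800)² = 46240000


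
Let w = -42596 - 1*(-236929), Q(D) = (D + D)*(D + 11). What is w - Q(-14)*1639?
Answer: 56657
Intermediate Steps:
Q(D) = 2*D*(11 + D) (Q(D) = (2*D)*(11 + D) = 2*D*(11 + D))
w = 194333 (w = -42596 + 236929 = 194333)
w - Q(-14)*1639 = 194333 - 2*(-14)*(11 - 14)*1639 = 194333 - 2*(-14)*(-3)*1639 = 194333 - 84*1639 = 194333 - 1*137676 = 194333 - 137676 = 56657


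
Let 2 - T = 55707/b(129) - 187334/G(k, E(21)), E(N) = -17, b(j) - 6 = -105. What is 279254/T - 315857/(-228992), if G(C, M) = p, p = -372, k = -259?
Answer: 130874915354809/28631556736 ≈ 4571.0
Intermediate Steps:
b(j) = -99 (b(j) = 6 - 105 = -99)
G(C, M) = -372
T = 125033/2046 (T = 2 - (55707/(-99) - 187334/(-372)) = 2 - (55707*(-1/99) - 187334*(-1/372)) = 2 - (-18569/33 + 93667/186) = 2 - 1*(-120941/2046) = 2 + 120941/2046 = 125033/2046 ≈ 61.111)
279254/T - 315857/(-228992) = 279254/(125033/2046) - 315857/(-228992) = 279254*(2046/125033) - 315857*(-1/228992) = 571353684/125033 + 315857/228992 = 130874915354809/28631556736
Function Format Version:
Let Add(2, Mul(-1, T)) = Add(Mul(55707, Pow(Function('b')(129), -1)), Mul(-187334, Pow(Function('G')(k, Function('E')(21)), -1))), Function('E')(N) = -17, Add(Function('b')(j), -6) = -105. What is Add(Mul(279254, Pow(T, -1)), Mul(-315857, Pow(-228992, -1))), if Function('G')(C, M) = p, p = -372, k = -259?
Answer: Rational(130874915354809, 28631556736) ≈ 4571.0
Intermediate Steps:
Function('b')(j) = -99 (Function('b')(j) = Add(6, -105) = -99)
Function('G')(C, M) = -372
T = Rational(125033, 2046) (T = Add(2, Mul(-1, Add(Mul(55707, Pow(-99, -1)), Mul(-187334, Pow(-372, -1))))) = Add(2, Mul(-1, Add(Mul(55707, Rational(-1, 99)), Mul(-187334, Rational(-1, 372))))) = Add(2, Mul(-1, Add(Rational(-18569, 33), Rational(93667, 186)))) = Add(2, Mul(-1, Rational(-120941, 2046))) = Add(2, Rational(120941, 2046)) = Rational(125033, 2046) ≈ 61.111)
Add(Mul(279254, Pow(T, -1)), Mul(-315857, Pow(-228992, -1))) = Add(Mul(279254, Pow(Rational(125033, 2046), -1)), Mul(-315857, Pow(-228992, -1))) = Add(Mul(279254, Rational(2046, 125033)), Mul(-315857, Rational(-1, 228992))) = Add(Rational(571353684, 125033), Rational(315857, 228992)) = Rational(130874915354809, 28631556736)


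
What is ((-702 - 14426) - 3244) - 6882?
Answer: -25254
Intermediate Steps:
((-702 - 14426) - 3244) - 6882 = (-15128 - 3244) - 6882 = -18372 - 6882 = -25254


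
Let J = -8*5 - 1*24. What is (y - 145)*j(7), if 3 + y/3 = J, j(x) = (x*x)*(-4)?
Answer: 67816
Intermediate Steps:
j(x) = -4*x² (j(x) = x²*(-4) = -4*x²)
J = -64 (J = -40 - 24 = -64)
y = -201 (y = -9 + 3*(-64) = -9 - 192 = -201)
(y - 145)*j(7) = (-201 - 145)*(-4*7²) = -(-1384)*49 = -346*(-196) = 67816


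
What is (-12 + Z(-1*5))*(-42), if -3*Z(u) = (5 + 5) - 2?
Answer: 616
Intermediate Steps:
Z(u) = -8/3 (Z(u) = -((5 + 5) - 2)/3 = -(10 - 2)/3 = -1/3*8 = -8/3)
(-12 + Z(-1*5))*(-42) = (-12 - 8/3)*(-42) = -44/3*(-42) = 616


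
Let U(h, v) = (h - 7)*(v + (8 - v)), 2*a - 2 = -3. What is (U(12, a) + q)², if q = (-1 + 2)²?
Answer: 1681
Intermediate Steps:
a = -½ (a = 1 + (½)*(-3) = 1 - 3/2 = -½ ≈ -0.50000)
q = 1 (q = 1² = 1)
U(h, v) = -56 + 8*h (U(h, v) = (-7 + h)*8 = -56 + 8*h)
(U(12, a) + q)² = ((-56 + 8*12) + 1)² = ((-56 + 96) + 1)² = (40 + 1)² = 41² = 1681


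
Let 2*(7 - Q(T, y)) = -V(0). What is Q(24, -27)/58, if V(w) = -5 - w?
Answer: 9/116 ≈ 0.077586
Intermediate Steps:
Q(T, y) = 9/2 (Q(T, y) = 7 - (-1)*(-5 - 1*0)/2 = 7 - (-1)*(-5 + 0)/2 = 7 - (-1)*(-5)/2 = 7 - 1/2*5 = 7 - 5/2 = 9/2)
Q(24, -27)/58 = (9/2)/58 = (9/2)*(1/58) = 9/116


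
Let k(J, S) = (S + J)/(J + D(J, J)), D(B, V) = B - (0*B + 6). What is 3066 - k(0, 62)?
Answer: 9229/3 ≈ 3076.3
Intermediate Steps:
D(B, V) = -6 + B (D(B, V) = B - (0 + 6) = B - 1*6 = B - 6 = -6 + B)
k(J, S) = (J + S)/(-6 + 2*J) (k(J, S) = (S + J)/(J + (-6 + J)) = (J + S)/(-6 + 2*J))
3066 - k(0, 62) = 3066 - (0 + 62)/(2*(-3 + 0)) = 3066 - 62/(2*(-3)) = 3066 - (-1)*62/(2*3) = 3066 - 1*(-31/3) = 3066 + 31/3 = 9229/3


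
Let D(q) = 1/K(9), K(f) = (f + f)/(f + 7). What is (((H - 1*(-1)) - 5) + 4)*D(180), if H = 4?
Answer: 32/9 ≈ 3.5556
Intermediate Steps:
K(f) = 2*f/(7 + f) (K(f) = (2*f)/(7 + f) = 2*f/(7 + f))
D(q) = 8/9 (D(q) = 1/(2*9/(7 + 9)) = 1/(2*9/16) = 1/(2*9*(1/16)) = 1/(9/8) = 8/9)
(((H - 1*(-1)) - 5) + 4)*D(180) = (((4 - 1*(-1)) - 5) + 4)*(8/9) = (((4 + 1) - 5) + 4)*(8/9) = ((5 - 5) + 4)*(8/9) = (0 + 4)*(8/9) = 4*(8/9) = 32/9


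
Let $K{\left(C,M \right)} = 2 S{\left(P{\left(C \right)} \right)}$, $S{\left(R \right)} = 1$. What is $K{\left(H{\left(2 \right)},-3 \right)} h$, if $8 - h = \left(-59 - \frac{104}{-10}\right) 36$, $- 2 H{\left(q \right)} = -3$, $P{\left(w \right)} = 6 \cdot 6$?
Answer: $\frac{17576}{5} \approx 3515.2$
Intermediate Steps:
$P{\left(w \right)} = 36$
$H{\left(q \right)} = \frac{3}{2}$ ($H{\left(q \right)} = \left(- \frac{1}{2}\right) \left(-3\right) = \frac{3}{2}$)
$K{\left(C,M \right)} = 2$ ($K{\left(C,M \right)} = 2 \cdot 1 = 2$)
$h = \frac{8788}{5}$ ($h = 8 - \left(-59 - \frac{104}{-10}\right) 36 = 8 - \left(-59 - - \frac{52}{5}\right) 36 = 8 - \left(-59 + \frac{52}{5}\right) 36 = 8 - \left(- \frac{243}{5}\right) 36 = 8 - - \frac{8748}{5} = 8 + \frac{8748}{5} = \frac{8788}{5} \approx 1757.6$)
$K{\left(H{\left(2 \right)},-3 \right)} h = 2 \cdot \frac{8788}{5} = \frac{17576}{5}$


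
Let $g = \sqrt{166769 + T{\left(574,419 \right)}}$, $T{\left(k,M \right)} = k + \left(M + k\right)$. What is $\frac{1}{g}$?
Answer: $\frac{\sqrt{1169}}{14028} \approx 0.0024373$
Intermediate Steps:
$T{\left(k,M \right)} = M + 2 k$
$g = 12 \sqrt{1169}$ ($g = \sqrt{166769 + \left(419 + 2 \cdot 574\right)} = \sqrt{166769 + \left(419 + 1148\right)} = \sqrt{166769 + 1567} = \sqrt{168336} = 12 \sqrt{1169} \approx 410.29$)
$\frac{1}{g} = \frac{1}{12 \sqrt{1169}} = \frac{\sqrt{1169}}{14028}$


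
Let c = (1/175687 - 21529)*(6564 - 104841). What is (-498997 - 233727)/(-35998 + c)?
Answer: -32182520347/92928300549317 ≈ -0.00034632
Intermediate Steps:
c = 371719526577894/175687 (c = (1/175687 - 21529)*(-98277) = -3782365422/175687*(-98277) = 371719526577894/175687 ≈ 2.1158e+9)
(-498997 - 233727)/(-35998 + c) = (-498997 - 233727)/(-35998 + 371719526577894/175687) = -732724/371713202197268/175687 = -732724*175687/371713202197268 = -32182520347/92928300549317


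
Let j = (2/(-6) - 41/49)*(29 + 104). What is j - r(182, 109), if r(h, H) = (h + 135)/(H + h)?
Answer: -106405/679 ≈ -156.71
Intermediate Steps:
j = -3268/21 (j = (2*(-⅙) - 41*1/49)*133 = (-⅓ - 41/49)*133 = -172/147*133 = -3268/21 ≈ -155.62)
r(h, H) = (135 + h)/(H + h)
j - r(182, 109) = -3268/21 - (135 + 182)/(109 + 182) = -3268/21 - 317/291 = -106405/679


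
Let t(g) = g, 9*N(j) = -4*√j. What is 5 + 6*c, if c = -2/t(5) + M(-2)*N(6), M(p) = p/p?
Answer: 13/5 - 8*√6/3 ≈ -3.9320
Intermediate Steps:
N(j) = -4*√j/9 (N(j) = (-4*√j)/9 = -4*√j/9)
M(p) = 1
c = -⅖ - 4*√6/9 (c = -2/5 + 1*(-4*√6/9) = -2*⅕ - 4*√6/9 = -⅖ - 4*√6/9 ≈ -1.4887)
5 + 6*c = 5 + 6*(-⅖ - 4*√6/9) = 5 + (-12/5 - 8*√6/3) = 13/5 - 8*√6/3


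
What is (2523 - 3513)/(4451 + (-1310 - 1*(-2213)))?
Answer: -495/2677 ≈ -0.18491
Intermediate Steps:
(2523 - 3513)/(4451 + (-1310 - 1*(-2213))) = -990/(4451 + (-1310 + 2213)) = -990/(4451 + 903) = -990/5354 = -990*1/5354 = -495/2677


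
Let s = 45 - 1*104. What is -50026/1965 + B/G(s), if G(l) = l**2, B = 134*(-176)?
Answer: -220483066/6840165 ≈ -32.234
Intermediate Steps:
s = -59 (s = 45 - 104 = -59)
B = -23584
-50026/1965 + B/G(s) = -50026/1965 - 23584/((-59)**2) = -50026*1/1965 - 23584/3481 = -50026/1965 - 23584*1/3481 = -50026/1965 - 23584/3481 = -220483066/6840165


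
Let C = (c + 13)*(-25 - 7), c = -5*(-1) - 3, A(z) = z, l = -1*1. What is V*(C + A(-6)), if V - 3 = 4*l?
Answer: 486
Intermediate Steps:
l = -1
c = 2 (c = 5 - 3 = 2)
C = -480 (C = (2 + 13)*(-25 - 7) = 15*(-32) = -480)
V = -1 (V = 3 + 4*(-1) = 3 - 4 = -1)
V*(C + A(-6)) = -(-480 - 6) = -1*(-486) = 486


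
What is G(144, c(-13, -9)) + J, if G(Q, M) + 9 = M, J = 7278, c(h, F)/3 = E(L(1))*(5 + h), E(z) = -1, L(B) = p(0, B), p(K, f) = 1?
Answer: 7293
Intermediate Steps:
L(B) = 1
c(h, F) = -15 - 3*h (c(h, F) = 3*(-(5 + h)) = 3*(-5 - h) = -15 - 3*h)
G(Q, M) = -9 + M
G(144, c(-13, -9)) + J = (-9 + (-15 - 3*(-13))) + 7278 = (-9 + (-15 + 39)) + 7278 = (-9 + 24) + 7278 = 15 + 7278 = 7293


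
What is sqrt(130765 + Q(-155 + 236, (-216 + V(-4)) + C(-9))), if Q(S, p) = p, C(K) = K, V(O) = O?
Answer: 42*sqrt(74) ≈ 361.30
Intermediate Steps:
sqrt(130765 + Q(-155 + 236, (-216 + V(-4)) + C(-9))) = sqrt(130765 + ((-216 - 4) - 9)) = sqrt(130765 + (-220 - 9)) = sqrt(130765 - 229) = sqrt(130536) = 42*sqrt(74)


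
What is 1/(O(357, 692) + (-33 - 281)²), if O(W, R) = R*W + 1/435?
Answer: 435/150353401 ≈ 2.8932e-6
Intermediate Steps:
O(W, R) = 1/435 + R*W (O(W, R) = R*W + 1/435 = 1/435 + R*W)
1/(O(357, 692) + (-33 - 281)²) = 1/((1/435 + 692*357) + (-33 - 281)²) = 1/((1/435 + 247044) + (-314)²) = 1/(107464141/435 + 98596) = 1/(150353401/435) = 435/150353401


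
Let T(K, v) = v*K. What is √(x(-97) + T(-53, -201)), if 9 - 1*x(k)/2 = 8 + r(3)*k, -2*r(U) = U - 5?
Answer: √10849 ≈ 104.16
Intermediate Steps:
r(U) = 5/2 - U/2 (r(U) = -(U - 5)/2 = -(-5 + U)/2 = 5/2 - U/2)
T(K, v) = K*v
x(k) = 2 - 2*k (x(k) = 18 - 2*(8 + (5/2 - ½*3)*k) = 18 - 2*(8 + (5/2 - 3/2)*k) = 18 - 2*(8 + 1*k) = 18 - 2*(8 + k) = 18 + (-16 - 2*k) = 2 - 2*k)
√(x(-97) + T(-53, -201)) = √((2 - 2*(-97)) - 53*(-201)) = √((2 + 194) + 10653) = √(196 + 10653) = √10849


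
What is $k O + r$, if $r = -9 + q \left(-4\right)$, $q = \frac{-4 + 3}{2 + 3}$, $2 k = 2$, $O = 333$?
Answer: $\frac{1624}{5} \approx 324.8$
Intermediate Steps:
$k = 1$ ($k = \frac{1}{2} \cdot 2 = 1$)
$q = - \frac{1}{5} \approx -0.2$
$r = - \frac{41}{5}$ ($r = -9 - - \frac{4}{5} = -9 + \frac{4}{5} = - \frac{41}{5} \approx -8.2$)
$k O + r = 1 \cdot 333 - \frac{41}{5} = 333 - \frac{41}{5} = \frac{1624}{5}$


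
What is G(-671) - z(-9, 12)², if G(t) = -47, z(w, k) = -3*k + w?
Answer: -2072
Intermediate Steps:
z(w, k) = w - 3*k
G(-671) - z(-9, 12)² = -47 - (-9 - 3*12)² = -47 - (-9 - 36)² = -47 - 1*(-45)² = -47 - 1*2025 = -47 - 2025 = -2072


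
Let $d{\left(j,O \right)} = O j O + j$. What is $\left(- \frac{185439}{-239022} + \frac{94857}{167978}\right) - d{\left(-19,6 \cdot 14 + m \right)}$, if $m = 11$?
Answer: $\frac{573801079495925}{3345869793} \approx 1.715 \cdot 10^{5}$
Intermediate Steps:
$d{\left(j,O \right)} = j + j O^{2}$ ($d{\left(j,O \right)} = j O^{2} + j = j + j O^{2}$)
$\left(- \frac{185439}{-239022} + \frac{94857}{167978}\right) - d{\left(-19,6 \cdot 14 + m \right)} = \left(- \frac{185439}{-239022} + \frac{94857}{167978}\right) - - 19 \left(1 + \left(6 \cdot 14 + 11\right)^{2}\right) = \left(\left(-185439\right) \left(- \frac{1}{239022}\right) + 94857 \cdot \frac{1}{167978}\right) - - 19 \left(1 + \left(84 + 11\right)^{2}\right) = \left(\frac{61813}{79674} + \frac{94857}{167978}\right) - - 19 \left(1 + 95^{2}\right) = \frac{4485215183}{3345869793} - - 19 \left(1 + 9025\right) = \frac{4485215183}{3345869793} - \left(-19\right) 9026 = \frac{4485215183}{3345869793} - -171494 = \frac{4485215183}{3345869793} + 171494 = \frac{573801079495925}{3345869793}$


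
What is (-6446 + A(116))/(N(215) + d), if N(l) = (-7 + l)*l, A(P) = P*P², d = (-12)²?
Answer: 777225/22432 ≈ 34.648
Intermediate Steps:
d = 144
A(P) = P³
N(l) = l*(-7 + l)
(-6446 + A(116))/(N(215) + d) = (-6446 + 116³)/(215*(-7 + 215) + 144) = (-6446 + 1560896)/(215*208 + 144) = 1554450/(44720 + 144) = 1554450/44864 = 1554450*(1/44864) = 777225/22432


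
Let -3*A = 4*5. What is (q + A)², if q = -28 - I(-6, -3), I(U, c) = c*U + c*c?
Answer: 34225/9 ≈ 3802.8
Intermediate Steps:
A = -20/3 (A = -4*5/3 = -⅓*20 = -20/3 ≈ -6.6667)
I(U, c) = c² + U*c (I(U, c) = U*c + c² = c² + U*c)
q = -55 (q = -28 - (-3)*(-6 - 3) = -28 - (-3)*(-9) = -28 - 1*27 = -28 - 27 = -55)
(q + A)² = (-55 - 20/3)² = (-185/3)² = 34225/9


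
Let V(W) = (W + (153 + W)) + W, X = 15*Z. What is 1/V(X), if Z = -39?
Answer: -1/1602 ≈ -0.00062422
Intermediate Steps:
X = -585 (X = 15*(-39) = -585)
V(W) = 153 + 3*W (V(W) = (153 + 2*W) + W = 153 + 3*W)
1/V(X) = 1/(153 + 3*(-585)) = 1/(153 - 1755) = 1/(-1602) = -1/1602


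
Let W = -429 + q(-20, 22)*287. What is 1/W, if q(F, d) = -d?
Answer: -1/6743 ≈ -0.00014830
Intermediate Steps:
W = -6743 (W = -429 - 1*22*287 = -429 - 22*287 = -429 - 6314 = -6743)
1/W = 1/(-6743) = -1/6743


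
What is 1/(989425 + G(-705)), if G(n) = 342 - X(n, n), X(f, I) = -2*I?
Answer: 1/988357 ≈ 1.0118e-6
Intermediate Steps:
G(n) = 342 + 2*n (G(n) = 342 - (-2)*n = 342 + 2*n)
1/(989425 + G(-705)) = 1/(989425 + (342 + 2*(-705))) = 1/(989425 + (342 - 1410)) = 1/(989425 - 1068) = 1/988357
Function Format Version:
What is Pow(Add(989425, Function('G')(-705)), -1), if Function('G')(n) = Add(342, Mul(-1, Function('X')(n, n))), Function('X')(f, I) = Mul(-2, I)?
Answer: Rational(1, 988357) ≈ 1.0118e-6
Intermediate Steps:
Function('G')(n) = Add(342, Mul(2, n)) (Function('G')(n) = Add(342, Mul(-1, Mul(-2, n))) = Add(342, Mul(2, n)))
Pow(Add(989425, Function('G')(-705)), -1) = Pow(Add(989425, Add(342, Mul(2, -705))), -1) = Pow(Add(989425, Add(342, -1410)), -1) = Pow(Add(989425, -1068), -1) = Pow(988357, -1) = Rational(1, 988357)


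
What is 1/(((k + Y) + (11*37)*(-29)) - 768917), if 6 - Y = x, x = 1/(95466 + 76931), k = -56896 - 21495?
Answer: -172397/148107124686 ≈ -1.1640e-6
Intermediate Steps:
k = -78391
x = 1/172397 ≈ 5.8006e-6
Y = 1034381/172397 (Y = 6 - 1*1/172397 = 6 - 1/172397 = 1034381/172397 ≈ 6.0000)
1/(((k + Y) + (11*37)*(-29)) - 768917) = 1/(((-78391 + 1034381/172397) + (11*37)*(-29)) - 768917) = 1/((-13513338846/172397 + 407*(-29)) - 768917) = 1/((-13513338846/172397 - 11803) - 768917) = 1/(-15548140637/172397 - 768917) = 1/(-148107124686/172397) = -172397/148107124686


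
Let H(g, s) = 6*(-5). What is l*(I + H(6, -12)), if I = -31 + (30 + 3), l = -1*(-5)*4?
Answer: -560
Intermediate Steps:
H(g, s) = -30
l = 20 (l = 5*4 = 20)
I = 2 (I = -31 + 33 = 2)
l*(I + H(6, -12)) = 20*(2 - 30) = 20*(-28) = -560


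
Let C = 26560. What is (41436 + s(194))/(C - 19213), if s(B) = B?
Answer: 41630/7347 ≈ 5.6663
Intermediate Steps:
(41436 + s(194))/(C - 19213) = (41436 + 194)/(26560 - 19213) = 41630/7347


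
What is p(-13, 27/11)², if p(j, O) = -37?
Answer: 1369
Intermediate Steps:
p(-13, 27/11)² = (-37)² = 1369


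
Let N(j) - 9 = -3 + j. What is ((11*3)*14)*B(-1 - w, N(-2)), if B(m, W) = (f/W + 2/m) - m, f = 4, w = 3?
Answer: 2079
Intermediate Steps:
N(j) = 6 + j (N(j) = 9 + (-3 + j) = 6 + j)
B(m, W) = -m + 2/m + 4/W (B(m, W) = (4/W + 2/m) - m = (2/m + 4/W) - m = -m + 2/m + 4/W)
((11*3)*14)*B(-1 - w, N(-2)) = ((11*3)*14)*(-(-1 - 1*3) + 2/(-1 - 1*3) + 4/(6 - 2)) = (33*14)*(-(-1 - 3) + 2/(-1 - 3) + 4/4) = 462*(-1*(-4) + 2/(-4) + 4*(1/4)) = 462*(4 + 2*(-1/4) + 1) = 462*(4 - 1/2 + 1) = 462*(9/2) = 2079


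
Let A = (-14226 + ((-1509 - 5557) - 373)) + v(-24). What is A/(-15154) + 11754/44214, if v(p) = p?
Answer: 189512927/111669826 ≈ 1.6971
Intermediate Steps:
A = -21689 (A = (-14226 + ((-1509 - 5557) - 373)) - 24 = (-14226 + (-7066 - 373)) - 24 = (-14226 - 7439) - 24 = -21665 - 24 = -21689)
A/(-15154) + 11754/44214 = -21689/(-15154) + 11754/44214 = -21689*(-1/15154) + 11754*(1/44214) = 21689/15154 + 1959/7369 = 189512927/111669826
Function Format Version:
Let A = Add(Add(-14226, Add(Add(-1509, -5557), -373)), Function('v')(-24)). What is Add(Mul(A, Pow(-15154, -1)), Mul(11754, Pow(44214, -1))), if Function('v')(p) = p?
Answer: Rational(189512927, 111669826) ≈ 1.6971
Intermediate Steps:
A = -21689 (A = Add(Add(-14226, Add(Add(-1509, -5557), -373)), -24) = Add(Add(-14226, Add(-7066, -373)), -24) = Add(Add(-14226, -7439), -24) = Add(-21665, -24) = -21689)
Add(Mul(A, Pow(-15154, -1)), Mul(11754, Pow(44214, -1))) = Add(Mul(-21689, Pow(-15154, -1)), Mul(11754, Pow(44214, -1))) = Add(Mul(-21689, Rational(-1, 15154)), Mul(11754, Rational(1, 44214))) = Add(Rational(21689, 15154), Rational(1959, 7369)) = Rational(189512927, 111669826)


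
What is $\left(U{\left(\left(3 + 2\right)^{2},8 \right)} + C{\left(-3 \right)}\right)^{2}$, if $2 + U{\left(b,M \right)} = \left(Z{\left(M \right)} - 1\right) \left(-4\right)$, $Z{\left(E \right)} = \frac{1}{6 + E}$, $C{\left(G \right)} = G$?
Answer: $\frac{81}{49} \approx 1.6531$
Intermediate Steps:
$U{\left(b,M \right)} = 2 - \frac{4}{6 + M}$ ($U{\left(b,M \right)} = -2 + \left(\frac{1}{6 + M} - 1\right) \left(-4\right) = -2 + \left(-1 + \frac{1}{6 + M}\right) \left(-4\right) = -2 + \left(4 - \frac{4}{6 + M}\right) = 2 - \frac{4}{6 + M}$)
$\left(U{\left(\left(3 + 2\right)^{2},8 \right)} + C{\left(-3 \right)}\right)^{2} = \left(\frac{2 \left(4 + 8\right)}{6 + 8} - 3\right)^{2} = \left(2 \cdot \frac{1}{14} \cdot 12 - 3\right)^{2} = \left(\frac{12}{7} - 3\right)^{2} = \left(- \frac{9}{7}\right)^{2} = \frac{81}{49}$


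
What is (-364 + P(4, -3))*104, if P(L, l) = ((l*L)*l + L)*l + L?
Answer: -49920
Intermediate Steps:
P(L, l) = L + l*(L + L*l**2) (P(L, l) = ((L*l)*l + L)*l + L = (L*l**2 + L)*l + L = (L + L*l**2)*l + L = l*(L + L*l**2) + L = L + l*(L + L*l**2))
(-364 + P(4, -3))*104 = (-364 + 4*(1 - 3 + (-3)**3))*104 = (-364 + 4*(1 - 3 - 27))*104 = (-364 + 4*(-29))*104 = (-364 - 116)*104 = -480*104 = -49920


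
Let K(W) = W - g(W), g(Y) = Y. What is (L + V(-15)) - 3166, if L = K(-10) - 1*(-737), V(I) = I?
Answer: -2444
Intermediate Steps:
K(W) = 0 (K(W) = W - W = 0)
L = 737 (L = 0 - 1*(-737) = 0 + 737 = 737)
(L + V(-15)) - 3166 = (737 - 15) - 3166 = 722 - 3166 = -2444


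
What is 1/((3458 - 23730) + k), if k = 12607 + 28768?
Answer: 1/21103 ≈ 4.7387e-5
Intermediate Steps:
k = 41375
1/((3458 - 23730) + k) = 1/((3458 - 23730) + 41375) = 1/(-20272 + 41375) = 1/21103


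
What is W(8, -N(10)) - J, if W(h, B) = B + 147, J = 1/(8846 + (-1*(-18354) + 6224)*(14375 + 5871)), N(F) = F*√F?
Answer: 73149409997/497615034 - 10*√10 ≈ 115.38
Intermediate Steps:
N(F) = F^(3/2)
J = 1/497615034 (J = 1/(8846 + (18354 + 6224)*20246) = 1/(8846 + 24578*20246) = 1/(8846 + 497606188) = 1/497615034 ≈ 2.0096e-9)
W(h, B) = 147 + B
W(8, -N(10)) - J = (147 - 10^(3/2)) - 1*1/497615034 = (147 - 10*√10) - 1/497615034 = 73149409997/497615034 - 10*√10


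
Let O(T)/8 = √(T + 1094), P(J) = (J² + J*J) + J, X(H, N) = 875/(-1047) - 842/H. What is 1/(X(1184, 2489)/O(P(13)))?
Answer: -84296064*√5/958787 ≈ -196.59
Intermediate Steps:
X(H, N) = -875/1047 - 842/H (X(H, N) = 875*(-1/1047) - 842/H = -875/1047 - 842/H)
P(J) = J + 2*J² (P(J) = (J² + J²) + J = 2*J² + J = J + 2*J²)
O(T) = 8*√(1094 + T) (O(T) = 8*√(T + 1094) = 8*√(1094 + T))
1/(X(1184, 2489)/O(P(13))) = 1/((-875/1047 - 842/1184)/((8*√(1094 + 13*(1 + 2*13))))) = 1/((-875/1047 - 842*1/1184)/((8*√(1094 + 13*(1 + 26))))) = 1/((-875/1047 - 421/592)/((8*√(1094 + 13*27)))) = 1/(-958787*1/(8*√(1094 + 351))/619824) = 1/(-958787*√5/680/619824) = 1/(-958787*√5/421480320) = -84296064*√5/958787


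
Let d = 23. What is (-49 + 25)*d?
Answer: -552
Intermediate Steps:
(-49 + 25)*d = (-49 + 25)*23 = -24*23 = -552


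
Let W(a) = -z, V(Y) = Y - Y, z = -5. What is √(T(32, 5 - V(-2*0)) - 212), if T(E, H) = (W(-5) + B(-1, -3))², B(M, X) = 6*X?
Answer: I*√43 ≈ 6.5574*I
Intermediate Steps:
V(Y) = 0
W(a) = 5 (W(a) = -1*(-5) = 5)
T(E, H) = 169 (T(E, H) = (5 + 6*(-3))² = (5 - 18)² = (-13)² = 169)
√(T(32, 5 - V(-2*0)) - 212) = √(169 - 212) = √(-43) = I*√43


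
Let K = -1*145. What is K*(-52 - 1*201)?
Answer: 36685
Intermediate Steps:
K = -145
K*(-52 - 1*201) = -145*(-52 - 1*201) = -145*(-52 - 201) = -145*(-253) = 36685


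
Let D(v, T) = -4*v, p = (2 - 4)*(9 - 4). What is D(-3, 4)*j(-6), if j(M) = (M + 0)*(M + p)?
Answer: 1152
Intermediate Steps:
p = -10 (p = -2*5 = -10)
j(M) = M*(-10 + M) (j(M) = (M + 0)*(M - 10) = M*(-10 + M))
D(-3, 4)*j(-6) = (-4*(-3))*(-6*(-10 - 6)) = 12*(-6*(-16)) = 12*96 = 1152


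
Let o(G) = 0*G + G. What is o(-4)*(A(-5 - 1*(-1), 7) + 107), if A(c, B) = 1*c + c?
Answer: -396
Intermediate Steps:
A(c, B) = 2*c (A(c, B) = c + c = 2*c)
o(G) = G (o(G) = 0 + G = G)
o(-4)*(A(-5 - 1*(-1), 7) + 107) = -4*(2*(-5 - 1*(-1)) + 107) = -4*(2*(-5 + 1) + 107) = -4*(2*(-4) + 107) = -4*(-8 + 107) = -4*99 = -396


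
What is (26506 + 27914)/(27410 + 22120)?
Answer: 1814/1651 ≈ 1.0987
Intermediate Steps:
(26506 + 27914)/(27410 + 22120) = 54420/49530 = 54420*(1/49530) = 1814/1651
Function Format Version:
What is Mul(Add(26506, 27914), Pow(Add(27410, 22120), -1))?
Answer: Rational(1814, 1651) ≈ 1.0987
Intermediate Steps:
Mul(Add(26506, 27914), Pow(Add(27410, 22120), -1)) = Mul(54420, Pow(49530, -1)) = Mul(54420, Rational(1, 49530)) = Rational(1814, 1651)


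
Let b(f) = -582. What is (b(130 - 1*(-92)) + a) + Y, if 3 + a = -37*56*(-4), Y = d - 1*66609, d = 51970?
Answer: -6936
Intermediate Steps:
Y = -14639 (Y = 51970 - 1*66609 = 51970 - 66609 = -14639)
a = 8285 (a = -3 - 37*56*(-4) = -3 - 2072*(-4) = -3 + 8288 = 8285)
(b(130 - 1*(-92)) + a) + Y = (-582 + 8285) - 14639 = 7703 - 14639 = -6936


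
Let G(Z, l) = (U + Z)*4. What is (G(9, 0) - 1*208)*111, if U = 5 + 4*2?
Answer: -13320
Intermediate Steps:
U = 13 (U = 5 + 8 = 13)
G(Z, l) = 52 + 4*Z (G(Z, l) = (13 + Z)*4 = 52 + 4*Z)
(G(9, 0) - 1*208)*111 = ((52 + 4*9) - 1*208)*111 = ((52 + 36) - 208)*111 = (88 - 208)*111 = -120*111 = -13320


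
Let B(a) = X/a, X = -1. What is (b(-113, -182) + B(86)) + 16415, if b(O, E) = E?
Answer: 1396037/86 ≈ 16233.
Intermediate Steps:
B(a) = -1/a
(b(-113, -182) + B(86)) + 16415 = (-182 - 1/86) + 16415 = -15653/86 + 16415 = 1396037/86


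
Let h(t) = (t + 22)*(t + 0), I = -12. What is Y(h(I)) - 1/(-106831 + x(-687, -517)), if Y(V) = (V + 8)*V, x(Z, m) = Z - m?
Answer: 1438093441/107001 ≈ 13440.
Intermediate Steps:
h(t) = t*(22 + t) (h(t) = (22 + t)*t = t*(22 + t))
Y(V) = V*(8 + V) (Y(V) = (8 + V)*V = V*(8 + V))
Y(h(I)) - 1/(-106831 + x(-687, -517)) = (-12*(22 - 12))*(8 - 12*(22 - 12)) - 1/(-106831 + (-687 - 1*(-517))) = (-12*10)*(8 - 12*10) - 1/(-106831 + (-687 + 517)) = -120*(8 - 120) - 1/(-106831 - 170) = -120*(-112) - 1/(-107001) = 13440 - 1*(-1/107001) = 13440 + 1/107001 = 1438093441/107001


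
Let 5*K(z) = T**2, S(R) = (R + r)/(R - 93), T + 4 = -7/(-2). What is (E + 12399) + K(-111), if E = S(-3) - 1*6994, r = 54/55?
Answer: 1902585/352 ≈ 5405.1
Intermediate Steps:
T = -1/2 (T = -4 - 7/(-2) = -4 - 7*(-1/2) = -4 + 7/2 = -1/2 ≈ -0.50000)
r = 54/55 (r = 54*(1/55) = 54/55 ≈ 0.98182)
S(R) = (54/55 + R)/(-93 + R) (S(R) = (R + 54/55)/(R - 93) = (54/55 + R)/(-93 + R))
K(z) = 1/20 (K(z) = (-1/2)**2/5 = (1/5)*(1/4) = 1/20)
E = -12309403/1760 (E = (54/55 - 3)/(-93 - 3) - 1*6994 = -111/55/(-96) - 6994 = -1/96*(-111/55) - 6994 = 37/1760 - 6994 = -12309403/1760 ≈ -6994.0)
(E + 12399) + K(-111) = (-12309403/1760 + 12399) + 1/20 = 9512837/1760 + 1/20 = 1902585/352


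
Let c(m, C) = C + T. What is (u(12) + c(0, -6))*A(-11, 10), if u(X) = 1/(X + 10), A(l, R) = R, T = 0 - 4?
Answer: -1095/11 ≈ -99.545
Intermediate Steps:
T = -4
c(m, C) = -4 + C (c(m, C) = C - 4 = -4 + C)
u(X) = 1/(10 + X)
(u(12) + c(0, -6))*A(-11, 10) = (1/(10 + 12) + (-4 - 6))*10 = (1/22 - 10)*10 = -219/22*10 = -1095/11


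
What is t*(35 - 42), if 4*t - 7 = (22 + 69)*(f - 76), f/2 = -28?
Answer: 84035/4 ≈ 21009.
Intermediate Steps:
f = -56 (f = 2*(-28) = -56)
t = -12005/4 (t = 7/4 + ((22 + 69)*(-56 - 76))/4 = 7/4 + (91*(-132))/4 = 7/4 + (¼)*(-12012) = 7/4 - 3003 = -12005/4 ≈ -3001.3)
t*(35 - 42) = -12005*(35 - 42)/4 = -12005/4*(-7) = 84035/4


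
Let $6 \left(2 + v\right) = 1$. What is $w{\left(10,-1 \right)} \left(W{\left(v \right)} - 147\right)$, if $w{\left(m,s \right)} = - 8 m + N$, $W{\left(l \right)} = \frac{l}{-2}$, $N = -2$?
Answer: $\frac{71873}{6} \approx 11979.0$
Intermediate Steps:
$v = - \frac{11}{6}$ ($v = -2 + \frac{1}{6} \cdot 1 = -2 + \frac{1}{6} = - \frac{11}{6} \approx -1.8333$)
$W{\left(l \right)} = - \frac{l}{2}$ ($W{\left(l \right)} = l \left(- \frac{1}{2}\right) = - \frac{l}{2}$)
$w{\left(m,s \right)} = -2 - 8 m$ ($w{\left(m,s \right)} = - 8 m - 2 = -2 - 8 m$)
$w{\left(10,-1 \right)} \left(W{\left(v \right)} - 147\right) = \left(-2 - 80\right) \left(\left(- \frac{1}{2}\right) \left(- \frac{11}{6}\right) - 147\right) = \left(-2 - 80\right) \left(\frac{11}{12} - 147\right) = \left(-82\right) \left(- \frac{1753}{12}\right) = \frac{71873}{6}$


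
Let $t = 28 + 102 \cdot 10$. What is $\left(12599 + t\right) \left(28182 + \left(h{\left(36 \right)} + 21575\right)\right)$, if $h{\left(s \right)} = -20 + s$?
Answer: $679252131$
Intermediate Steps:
$t = 1048$ ($t = 28 + 1020 = 1048$)
$\left(12599 + t\right) \left(28182 + \left(h{\left(36 \right)} + 21575\right)\right) = \left(12599 + 1048\right) \left(28182 + \left(\left(-20 + 36\right) + 21575\right)\right) = 13647 \left(28182 + \left(16 + 21575\right)\right) = 13647 \left(28182 + 21591\right) = 13647 \cdot 49773 = 679252131$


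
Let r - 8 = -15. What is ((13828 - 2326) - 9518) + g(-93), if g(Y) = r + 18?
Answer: 1995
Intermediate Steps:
r = -7 (r = 8 - 15 = -7)
g(Y) = 11 (g(Y) = -7 + 18 = 11)
((13828 - 2326) - 9518) + g(-93) = ((13828 - 2326) - 9518) + 11 = (11502 - 9518) + 11 = 1984 + 11 = 1995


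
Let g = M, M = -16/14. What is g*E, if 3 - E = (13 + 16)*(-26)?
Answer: -6056/7 ≈ -865.14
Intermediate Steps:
E = 757 (E = 3 - (13 + 16)*(-26) = 3 - 29*(-26) = 3 - 1*(-754) = 3 + 754 = 757)
M = -8/7 (M = -16*1/14 = -8/7 ≈ -1.1429)
g = -8/7 ≈ -1.1429
g*E = -8/7*757 = -6056/7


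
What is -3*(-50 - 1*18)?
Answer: 204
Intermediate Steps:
-3*(-50 - 1*18) = -3*(-50 - 18) = -3*(-68) = 204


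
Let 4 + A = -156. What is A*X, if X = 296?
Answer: -47360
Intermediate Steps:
A = -160 (A = -4 - 156 = -160)
A*X = -160*296 = -47360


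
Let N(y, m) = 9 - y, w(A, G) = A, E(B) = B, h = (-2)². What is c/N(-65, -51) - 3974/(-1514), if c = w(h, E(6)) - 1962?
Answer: -667584/28009 ≈ -23.835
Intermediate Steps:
h = 4
c = -1958 (c = 4 - 1962 = -1958)
c/N(-65, -51) - 3974/(-1514) = -1958/(9 - 1*(-65)) - 3974/(-1514) = -1958/(9 + 65) - 3974*(-1/1514) = -1958/74 + 1987/757 = -1958*1/74 + 1987/757 = -979/37 + 1987/757 = -667584/28009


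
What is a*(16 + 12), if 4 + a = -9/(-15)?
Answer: -476/5 ≈ -95.200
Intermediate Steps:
a = -17/5 (a = -4 - 9/(-15) = -4 - 9*(-1/15) = -4 + ⅗ = -17/5 ≈ -3.4000)
a*(16 + 12) = -17*(16 + 12)/5 = -17/5*28 = -476/5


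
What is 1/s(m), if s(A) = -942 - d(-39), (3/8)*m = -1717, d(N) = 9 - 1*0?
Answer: -1/951 ≈ -0.0010515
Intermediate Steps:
d(N) = 9 (d(N) = 9 + 0 = 9)
m = -13736/3 (m = (8/3)*(-1717) = -13736/3 ≈ -4578.7)
s(A) = -951 (s(A) = -942 - 1*9 = -942 - 9 = -951)
1/s(m) = 1/(-951) = -1/951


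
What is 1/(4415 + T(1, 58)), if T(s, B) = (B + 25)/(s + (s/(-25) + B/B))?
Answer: 49/218410 ≈ 0.00022435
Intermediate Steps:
T(s, B) = (25 + B)/(1 + 24*s/25) (T(s, B) = (25 + B)/(s + (s*(-1/25) + 1)) = (25 + B)/(s + (-s/25 + 1)) = (25 + B)/(s + (1 - s/25)) = (25 + B)/(1 + 24*s/25))
1/(4415 + T(1, 58)) = 1/(4415 + 25*(25 + 58)/(25 + 24*1)) = 1/(4415 + 25*83/(25 + 24)) = 1/(4415 + 25*83/49) = 1/(4415 + 25*(1/49)*83) = 1/(4415 + 2075/49) = 1/(218410/49) = 49/218410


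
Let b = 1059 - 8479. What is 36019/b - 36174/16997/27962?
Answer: -8559511323623/1763252122940 ≈ -4.8544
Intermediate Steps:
b = -7420
36019/b - 36174/16997/27962 = 36019/(-7420) - 36174/16997/27962 = 36019*(-1/7420) - 36174*1/16997*(1/27962) = -36019/7420 - 36174/16997*1/27962 = -36019/7420 - 18087/237635057 = -8559511323623/1763252122940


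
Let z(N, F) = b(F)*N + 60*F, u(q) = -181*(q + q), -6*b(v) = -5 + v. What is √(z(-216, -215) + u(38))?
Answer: 4*I*√2161 ≈ 185.95*I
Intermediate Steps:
b(v) = ⅚ - v/6 (b(v) = -(-5 + v)/6 = ⅚ - v/6)
u(q) = -362*q
z(N, F) = 60*F + N*(⅚ - F/6) (z(N, F) = (⅚ - F/6)*N + 60*F = N*(⅚ - F/6) + 60*F = 60*F + N*(⅚ - F/6))
√(z(-216, -215) + u(38)) = √((60*(-215) - ⅙*(-216)*(-5 - 215)) - 362*38) = √((-12900 - ⅙*(-216)*(-220)) - 13756) = √((-12900 - 7920) - 13756) = √(-20820 - 13756) = √(-34576) = 4*I*√2161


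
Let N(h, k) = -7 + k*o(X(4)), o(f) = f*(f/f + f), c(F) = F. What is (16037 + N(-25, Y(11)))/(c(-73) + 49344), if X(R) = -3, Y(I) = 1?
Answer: 16036/49271 ≈ 0.32547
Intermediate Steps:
o(f) = f*(1 + f)
N(h, k) = -7 + 6*k (N(h, k) = -7 + k*(-3*(1 - 3)) = -7 + k*(-3*(-2)) = -7 + k*6 = -7 + 6*k)
(16037 + N(-25, Y(11)))/(c(-73) + 49344) = (16037 + (-7 + 6*1))/(-73 + 49344) = (16037 + (-7 + 6))/49271 = (16037 - 1)*(1/49271) = 16036*(1/49271) = 16036/49271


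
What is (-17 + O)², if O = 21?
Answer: 16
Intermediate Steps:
(-17 + O)² = (-17 + 21)² = 4² = 16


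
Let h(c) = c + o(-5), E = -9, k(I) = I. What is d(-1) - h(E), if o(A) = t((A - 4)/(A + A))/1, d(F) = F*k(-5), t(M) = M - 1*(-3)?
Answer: 101/10 ≈ 10.100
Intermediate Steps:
t(M) = 3 + M (t(M) = M + 3 = 3 + M)
d(F) = -5*F (d(F) = F*(-5) = -5*F)
o(A) = 3 + (-4 + A)/(2*A) (o(A) = (3 + (A - 4)/(A + A))/1 = (3 + (-4 + A)/((2*A)))*1 = (3 + (-4 + A)*(1/(2*A)))*1 = (3 + (-4 + A)/(2*A))*1 = 3 + (-4 + A)/(2*A))
h(c) = 39/10 + c (h(c) = c + (7/2 - 2/(-5)) = c + (7/2 - 2*(-⅕)) = c + (7/2 + ⅖) = c + 39/10 = 39/10 + c)
d(-1) - h(E) = -5*(-1) - (39/10 - 9) = 5 - 1*(-51/10) = 5 + 51/10 = 101/10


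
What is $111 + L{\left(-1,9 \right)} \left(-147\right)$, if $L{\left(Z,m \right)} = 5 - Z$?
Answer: $-771$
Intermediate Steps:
$111 + L{\left(-1,9 \right)} \left(-147\right) = 111 + \left(5 - -1\right) \left(-147\right) = 111 + \left(5 + 1\right) \left(-147\right) = 111 + 6 \left(-147\right) = 111 - 882 = -771$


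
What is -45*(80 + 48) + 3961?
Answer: -1799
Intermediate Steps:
-45*(80 + 48) + 3961 = -45*128 + 3961 = -5760 + 3961 = -1799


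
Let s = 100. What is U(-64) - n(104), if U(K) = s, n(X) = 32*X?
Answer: -3228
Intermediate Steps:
U(K) = 100
U(-64) - n(104) = 100 - 32*104 = 100 - 1*3328 = 100 - 3328 = -3228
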